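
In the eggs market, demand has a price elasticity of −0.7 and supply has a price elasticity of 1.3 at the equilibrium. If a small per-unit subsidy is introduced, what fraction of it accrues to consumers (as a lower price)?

Consumer share = 0.65

For a small subsidy around the equilibrium, the benefit split depends on the relative slopes, which at a point are proportional to the elasticities.
Buyer share = εs/(εs + |εd|) = 1.3/(1.3 + 0.7) = 0.65; seller share = |εd|/(εs + |εd|) = 0.35.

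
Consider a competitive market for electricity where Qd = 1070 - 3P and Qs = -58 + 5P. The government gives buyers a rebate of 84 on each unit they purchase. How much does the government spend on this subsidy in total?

Pre-subsidy: 1070 - 3P = -58 + 5P gives P* = 141, Q* = 647.
With the rebate, buyers effectively pay Pb = Ps − 84, where Ps is the price sellers receive.
Demand in terms of Ps becomes Qd = 1070 − 3(Ps − 84) = 1322 - 3Ps. Setting this equal to supply: 1322 - 3Ps = -58 + 5Ps, so Ps = 172.5.
Buyers pay Pb = 172.5 − 84 = 88.5; Q' = -58 + 5·172.5 = 804.5.
Government outlay = subsidy × quantity = 84 × 804.5 = 67578.

Government cost = 67578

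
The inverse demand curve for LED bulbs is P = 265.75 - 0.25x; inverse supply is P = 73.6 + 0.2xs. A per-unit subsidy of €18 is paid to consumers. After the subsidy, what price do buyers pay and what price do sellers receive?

Pre-subsidy: 265.75 - 0.25x = 73.6 + 0.2x gives x* = 427 and P* = 159.
With the rebate, buyers effectively pay Pb = Ps − 18, where Ps is the price sellers receive.
On the curves, Pb = 265.75 - 0.25x and Ps = 73.6 + 0.2x; the wedge Ps − Pb = 18 gives 73.6 + 0.2x − (265.75 - 0.25x) = 18, so x' = 467.
Then Pb = 265.75 − 0.25·467 = 149 and Ps = 73.6 + 0.2·467 = 167.

Buyers pay €149; sellers receive €167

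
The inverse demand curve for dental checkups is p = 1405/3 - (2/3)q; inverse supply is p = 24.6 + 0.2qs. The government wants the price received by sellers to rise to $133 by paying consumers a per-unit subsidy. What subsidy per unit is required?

At a seller price of 133, quantity supplied is -123 + 5·133 = 542.
Buyers absorb 542 only when they pay pb = 1405/3 − (2/3)·542 = 107.
s = ps − pb = 133 − 107 = 26.

Required subsidy s = $26 per unit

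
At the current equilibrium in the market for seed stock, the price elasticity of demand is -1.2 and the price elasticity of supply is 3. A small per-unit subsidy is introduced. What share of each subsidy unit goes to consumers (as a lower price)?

Consumer share = 5/7

For a small subsidy around the equilibrium, the benefit split depends on the relative slopes, which at a point are proportional to the elasticities.
Buyer share = εs/(εs + |εd|) = 3/(3 + 1.2) = 5/7; seller share = |εd|/(εs + |εd|) = 2/7.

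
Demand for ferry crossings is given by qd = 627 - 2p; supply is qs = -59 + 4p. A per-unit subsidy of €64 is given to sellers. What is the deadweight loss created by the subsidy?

Pre-subsidy: 627 - 2p = -59 + 4p gives p* = 343/3, q* = 1195/3.
With the subsidy, sellers receive ps = pb + 64 for each unit, where pb is the price buyers pay.
Supply in terms of pb becomes qs = -59 + 4(pb + 64) = 197 + 4pb. Setting this equal to demand: 627 - 2pb = 197 + 4pb, so pb = 215/3.
Sellers receive ps = 215/3 + 64 = 407/3; q' = 627 − 2·(215/3) = 1451/3.
The subsidy expands output by 1451/3 − 1195/3 = 256/3 past the efficient level; on those units the gap between marginal cost and willingness to pay runs from 0 up to 64.
DWL = ½ × 64 × 256/3 = 8192/3.

Deadweight loss = 8192/3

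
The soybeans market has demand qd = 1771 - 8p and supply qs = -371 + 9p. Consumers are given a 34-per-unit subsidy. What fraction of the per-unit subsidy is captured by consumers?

Pre-subsidy: 1771 - 8p = -371 + 9p gives p* = 126, q* = 763.
With the rebate, buyers effectively pay pb = ps − 34, where ps is the price sellers receive.
Demand in terms of ps becomes qd = 1771 − 8(ps − 34) = 2043 - 8ps. Setting this equal to supply: 2043 - 8ps = -371 + 9ps, so ps = 142.
Buyers pay pb = 142 − 34 = 108; q' = -371 + 9·142 = 907.
Buyers' price falls by p* − pb = 126 − 108 = 18; sellers' price rises by ps − p* = 142 − 126 = 16.
So consumers capture 18/34 = 9/17 of each unit of subsidy.

Consumer share = 9/17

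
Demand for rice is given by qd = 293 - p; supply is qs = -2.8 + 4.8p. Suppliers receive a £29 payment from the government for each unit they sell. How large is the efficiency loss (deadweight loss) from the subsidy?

Pre-subsidy: 293 - p = -2.8 + 4.8p gives p* = 51, q* = 242.
With the subsidy, sellers receive ps = pb + 29 for each unit, where pb is the price buyers pay.
Supply in terms of pb becomes qs = -2.8 + 4.8(pb + 29) = 136.4 + 4.8pb. Setting this equal to demand: 293 - pb = 136.4 + 4.8pb, so pb = 27.
Sellers receive ps = 27 + 29 = 56; q' = 293 − 1·27 = 266.
The subsidy expands output by 266 − 242 = 24 past the efficient level; on those units the gap between marginal cost and willingness to pay runs from 0 up to 29.
DWL = ½ × 29 × 24 = 348.

Deadweight loss = £348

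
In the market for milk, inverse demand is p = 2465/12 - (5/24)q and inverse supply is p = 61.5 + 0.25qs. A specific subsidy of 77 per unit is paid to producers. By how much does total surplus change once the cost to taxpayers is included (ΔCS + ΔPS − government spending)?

Net change in total surplus = -6468

Pre-subsidy: 2465/12 - (5/24)q = 61.5 + 0.25q gives q* = 314 and p* = 140.
With the subsidy, sellers receive ps = pb + 77 for each unit, where pb is the price buyers pay.
On the curves, pb = 2465/12 - (5/24)q and ps = 61.5 + 0.25q; the wedge ps − pb = 77 gives 61.5 + 0.25q − (2465/12 - (5/24)q) = 77, so q' = 482.
Then pb = 2465/12 − (5/24)·482 = 105 and ps = 61.5 + 0.25·482 = 182.
ΔCS = ½(314 + 482)(140 − 105) = 13930; ΔPS = ½(314 + 482)(182 − 140) = 16716.
Government spending = 77 × 482 = 37114.
Net change = 13930 + 16716 − 37114 = -6468. The loss equals the DWL triangle ½·77·168.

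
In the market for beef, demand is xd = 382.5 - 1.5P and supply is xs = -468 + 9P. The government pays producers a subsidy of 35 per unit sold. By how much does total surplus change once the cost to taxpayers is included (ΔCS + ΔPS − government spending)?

Pre-subsidy: 382.5 - 1.5P = -468 + 9P gives P* = 81, x* = 261.
With the subsidy, sellers receive Ps = Pb + 35 for each unit, where Pb is the price buyers pay.
Supply in terms of Pb becomes xs = -468 + 9(Pb + 35) = -153 + 9Pb. Setting this equal to demand: 382.5 - 1.5Pb = -153 + 9Pb, so Pb = 51.
Sellers receive Ps = 51 + 35 = 86; x' = 382.5 − 1.5·51 = 306.
ΔCS = ½(261 + 306)(81 − 51) = 8505; ΔPS = ½(261 + 306)(86 − 81) = 1417.5.
Government spending = 35 × 306 = 10710.
Net change = 8505 + 1417.5 − 10710 = -787.5. The loss equals the DWL triangle ½·35·45.

Net change in total surplus = -787.5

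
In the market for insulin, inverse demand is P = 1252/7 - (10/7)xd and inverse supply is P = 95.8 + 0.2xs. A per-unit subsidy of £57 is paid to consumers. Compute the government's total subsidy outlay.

Pre-subsidy: 1252/7 - (10/7)x = 95.8 + 0.2x gives x* = 51 and P* = 106.
With the rebate, buyers effectively pay Pb = Ps − 57, where Ps is the price sellers receive.
On the curves, Pb = 1252/7 - (10/7)x and Ps = 95.8 + 0.2x; the wedge Ps − Pb = 57 gives 95.8 + 0.2x − (1252/7 - (10/7)x) = 57, so x' = 86.
Then Pb = 1252/7 − (10/7)·86 = 56 and Ps = 95.8 + 0.2·86 = 113.
Government outlay = subsidy × quantity = 57 × 86 = 4902.

Government cost = £4902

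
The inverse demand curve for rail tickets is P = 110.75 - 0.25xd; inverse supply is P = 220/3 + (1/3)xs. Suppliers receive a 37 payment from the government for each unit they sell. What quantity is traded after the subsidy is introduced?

Pre-subsidy: 110.75 - 0.25x = 220/3 + (1/3)x gives x* = 449/7 and P* = 663/7.
With the subsidy, sellers receive Ps = Pb + 37 for each unit, where Pb is the price buyers pay.
On the curves, Pb = 110.75 - 0.25x and Ps = 220/3 + (1/3)x; the wedge Ps − Pb = 37 gives 220/3 + (1/3)x − (110.75 - 0.25x) = 37, so x' = 893/7.
Then Pb = 110.75 − 0.25·(893/7) = 552/7 and Ps = 220/3 + (1/3)·(893/7) = 811/7.

x' = 893/7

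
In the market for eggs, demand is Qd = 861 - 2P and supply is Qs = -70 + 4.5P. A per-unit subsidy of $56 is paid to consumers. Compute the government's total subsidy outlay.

Government cost = 474712/13

Pre-subsidy: 861 - 2P = -70 + 4.5P gives P* = 1862/13, Q* = 7469/13.
With the rebate, buyers effectively pay Pb = Ps − 56, where Ps is the price sellers receive.
Demand in terms of Ps becomes Qd = 861 − 2(Ps − 56) = 973 - 2Ps. Setting this equal to supply: 973 - 2Ps = -70 + 4.5Ps, so Ps = 2086/13.
Buyers pay Pb = 2086/13 − 56 = 1358/13; Q' = -70 + 4.5·(2086/13) = 8477/13.
Government outlay = subsidy × quantity = 56 × 8477/13 = 474712/13.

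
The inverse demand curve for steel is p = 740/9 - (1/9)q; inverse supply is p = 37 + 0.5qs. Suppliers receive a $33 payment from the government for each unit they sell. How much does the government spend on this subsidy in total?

Government cost = $4224

Pre-subsidy: 740/9 - (1/9)q = 37 + 0.5q gives q* = 74 and p* = 74.
With the subsidy, sellers receive ps = pb + 33 for each unit, where pb is the price buyers pay.
On the curves, pb = 740/9 - (1/9)q and ps = 37 + 0.5q; the wedge ps − pb = 33 gives 37 + 0.5q − (740/9 - (1/9)q) = 33, so q' = 128.
Then pb = 740/9 − (1/9)·128 = 68 and ps = 37 + 0.5·128 = 101.
Government outlay = subsidy × quantity = 33 × 128 = 4224.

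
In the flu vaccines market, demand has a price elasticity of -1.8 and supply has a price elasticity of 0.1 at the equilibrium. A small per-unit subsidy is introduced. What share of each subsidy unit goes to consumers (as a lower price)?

For a small subsidy around the equilibrium, the benefit split depends on the relative slopes, which at a point are proportional to the elasticities.
Buyer share = εs/(εs + |εd|) = 0.1/(0.1 + 1.8) = 1/19; seller share = |εd|/(εs + |εd|) = 18/19.

Consumer share = 1/19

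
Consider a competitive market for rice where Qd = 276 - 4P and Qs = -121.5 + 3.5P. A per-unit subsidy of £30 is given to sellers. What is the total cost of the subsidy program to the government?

Government cost = £3600

Pre-subsidy: 276 - 4P = -121.5 + 3.5P gives P* = 53, Q* = 64.
With the subsidy, sellers receive Ps = Pb + 30 for each unit, where Pb is the price buyers pay.
Supply in terms of Pb becomes Qs = -121.5 + 3.5(Pb + 30) = -16.5 + 3.5Pb. Setting this equal to demand: 276 - 4Pb = -16.5 + 3.5Pb, so Pb = 39.
Sellers receive Ps = 39 + 30 = 69; Q' = 276 − 4·39 = 120.
Government outlay = subsidy × quantity = 30 × 120 = 3600.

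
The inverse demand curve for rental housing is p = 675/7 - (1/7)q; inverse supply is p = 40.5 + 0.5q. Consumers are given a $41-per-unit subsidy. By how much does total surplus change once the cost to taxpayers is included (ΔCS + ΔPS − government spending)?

Pre-subsidy: 675/7 - (1/7)q = 40.5 + 0.5q gives q* = 87 and p* = 84.
With the rebate, buyers effectively pay pb = ps − 41, where ps is the price sellers receive.
On the curves, pb = 675/7 - (1/7)q and ps = 40.5 + 0.5q; the wedge ps − pb = 41 gives 40.5 + 0.5q − (675/7 - (1/7)q) = 41, so q' = 1357/9.
Then pb = 675/7 − (1/7)·(1357/9) = 674/9 and ps = 40.5 + 0.5·(1357/9) = 1043/9.
ΔCS = ½(87 + 1357/9)(84 − 674/9) = 87740/81; ΔPS = ½(87 + 1357/9)(1043/9 − 84) = 307090/81.
Government spending = 41 × 1357/9 = 55637/9.
Net change = 87740/81 + 307090/81 − 55637/9 = -11767/9. The loss equals the DWL triangle ½·41·574/9.

Net change in total surplus = -11767/9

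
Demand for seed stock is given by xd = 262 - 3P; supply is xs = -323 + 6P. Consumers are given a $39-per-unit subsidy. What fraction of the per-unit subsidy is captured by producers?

Pre-subsidy: 262 - 3P = -323 + 6P gives P* = 65, x* = 67.
With the rebate, buyers effectively pay Pb = Ps − 39, where Ps is the price sellers receive.
Demand in terms of Ps becomes xd = 262 − 3(Ps − 39) = 379 - 3Ps. Setting this equal to supply: 379 - 3Ps = -323 + 6Ps, so Ps = 78.
Buyers pay Pb = 78 − 39 = 39; x' = -323 + 6·78 = 145.
Buyers' price falls by P* − Pb = 65 − 39 = 26; sellers' price rises by Ps − P* = 78 − 65 = 13.
So producers capture 13/39 = 1/3 of each unit of subsidy.

Producer share = 1/3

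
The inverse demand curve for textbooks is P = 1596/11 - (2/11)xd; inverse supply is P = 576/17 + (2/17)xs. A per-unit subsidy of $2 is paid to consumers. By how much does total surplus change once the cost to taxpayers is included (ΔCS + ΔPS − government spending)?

Net change in total surplus = -187/28

Pre-subsidy: 1596/11 - (2/11)x = 576/17 + (2/17)x gives x* = 5199/14 and P* = 543/7.
With the rebate, buyers effectively pay Pb = Ps − 2, where Ps is the price sellers receive.
On the curves, Pb = 1596/11 - (2/11)x and Ps = 576/17 + (2/17)x; the wedge Ps − Pb = 2 gives 576/17 + (2/17)x − (1596/11 - (2/11)x) = 2, so x' = 10585/28.
Then Pb = 1596/11 − (2/11)·(10585/28) = 1069/14 and Ps = 576/17 + (2/17)·(10585/28) = 1097/14.
ΔCS = ½(5199/14 + 10585/28)(543/7 − 1069/14) = 356711/784; ΔPS = ½(5199/14 + 10585/28)(1097/14 − 543/7) = 230813/784.
Government spending = 2 × 10585/28 = 10585/14.
Net change = 356711/784 + 230813/784 − 10585/14 = -187/28. The loss equals the DWL triangle ½·2·187/28.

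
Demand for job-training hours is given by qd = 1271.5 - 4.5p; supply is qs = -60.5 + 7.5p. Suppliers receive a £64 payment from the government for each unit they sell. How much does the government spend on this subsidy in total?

Government cost = £60928

Pre-subsidy: 1271.5 - 4.5p = -60.5 + 7.5p gives p* = 111, q* = 772.
With the subsidy, sellers receive ps = pb + 64 for each unit, where pb is the price buyers pay.
Supply in terms of pb becomes qs = -60.5 + 7.5(pb + 64) = 419.5 + 7.5pb. Setting this equal to demand: 1271.5 - 4.5pb = 419.5 + 7.5pb, so pb = 71.
Sellers receive ps = 71 + 64 = 135; q' = 1271.5 − 4.5·71 = 952.
Government outlay = subsidy × quantity = 64 × 952 = 60928.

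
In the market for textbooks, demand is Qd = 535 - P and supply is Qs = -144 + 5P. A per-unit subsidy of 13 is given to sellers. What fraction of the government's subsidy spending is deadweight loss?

DWL / government spending = 65/5192

Pre-subsidy: 535 - P = -144 + 5P gives P* = 679/6, Q* = 2531/6.
With the subsidy, sellers receive Ps = Pb + 13 for each unit, where Pb is the price buyers pay.
Supply in terms of Pb becomes Qs = -144 + 5(Pb + 13) = -79 + 5Pb. Setting this equal to demand: 535 - Pb = -79 + 5Pb, so Pb = 307/3.
Sellers receive Ps = 307/3 + 13 = 346/3; Q' = 535 − 1·(307/3) = 1298/3.
ΔCS = ½(2531/6 + 1298/3)(679/6 − 307/3) = 111085/24; ΔPS = ½(2531/6 + 1298/3)(346/3 − 679/6) = 22217/24.
Government spending = 13 × 1298/3 = 16874/3.
DWL = ½ × 13 × (1298/3 − 2531/6) = 845/12; fraction = (845/12) / (16874/3) = 65/5192.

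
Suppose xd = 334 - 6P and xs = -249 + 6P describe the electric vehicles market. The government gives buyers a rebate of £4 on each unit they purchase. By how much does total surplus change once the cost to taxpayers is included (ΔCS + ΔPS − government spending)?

Pre-subsidy: 334 - 6P = -249 + 6P gives P* = 583/12, x* = 42.5.
With the rebate, buyers effectively pay Pb = Ps − 4, where Ps is the price sellers receive.
Demand in terms of Ps becomes xd = 334 − 6(Ps − 4) = 358 - 6Ps. Setting this equal to supply: 358 - 6Ps = -249 + 6Ps, so Ps = 607/12.
Buyers pay Pb = 607/12 − 4 = 559/12; x' = -249 + 6·(607/12) = 54.5.
ΔCS = ½(42.5 + 54.5)(583/12 − 559/12) = 97; ΔPS = ½(42.5 + 54.5)(607/12 − 583/12) = 97.
Government spending = 4 × 54.5 = 218.
Net change = 97 + 97 − 218 = -24. The loss equals the DWL triangle ½·4·12.

Net change in total surplus = -£24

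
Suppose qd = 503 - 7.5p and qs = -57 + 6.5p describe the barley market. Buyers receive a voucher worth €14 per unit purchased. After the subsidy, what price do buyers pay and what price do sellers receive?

Pre-subsidy: 503 - 7.5p = -57 + 6.5p gives p* = 40, q* = 203.
With the rebate, buyers effectively pay pb = ps − 14, where ps is the price sellers receive.
Demand in terms of ps becomes qd = 503 − 7.5(ps − 14) = 608 - 7.5ps. Setting this equal to supply: 608 - 7.5ps = -57 + 6.5ps, so ps = 47.5.
Buyers pay pb = 47.5 − 14 = 33.5; q' = -57 + 6.5·47.5 = 251.75.

Buyers pay €33.5; sellers receive €47.5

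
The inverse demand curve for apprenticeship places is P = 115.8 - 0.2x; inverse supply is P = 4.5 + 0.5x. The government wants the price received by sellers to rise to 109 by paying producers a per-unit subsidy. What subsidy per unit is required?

At a seller price of 109, quantity supplied is -9 + 2·109 = 209.
Buyers absorb 209 only when they pay Pb = 115.8 − 0.2·209 = 74.
s = Ps − Pb = 109 − 74 = 35.

Required subsidy s = 35 per unit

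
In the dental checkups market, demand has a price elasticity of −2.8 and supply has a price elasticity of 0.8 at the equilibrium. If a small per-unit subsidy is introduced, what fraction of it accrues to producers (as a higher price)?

For a small subsidy around the equilibrium, the benefit split depends on the relative slopes, which at a point are proportional to the elasticities.
Buyer share = εs/(εs + |εd|) = 0.8/(0.8 + 2.8) = 2/9; seller share = |εd|/(εs + |εd|) = 7/9.
So producers capture 7/9 of the subsidy.

Producer share = 7/9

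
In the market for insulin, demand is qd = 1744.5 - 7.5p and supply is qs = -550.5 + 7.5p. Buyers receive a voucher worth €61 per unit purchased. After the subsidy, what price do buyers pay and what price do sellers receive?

Pre-subsidy: 1744.5 - 7.5p = -550.5 + 7.5p gives p* = 153, q* = 597.
With the rebate, buyers effectively pay pb = ps − 61, where ps is the price sellers receive.
Demand in terms of ps becomes qd = 1744.5 − 7.5(ps − 61) = 2202 - 7.5ps. Setting this equal to supply: 2202 - 7.5ps = -550.5 + 7.5ps, so ps = 183.5.
Buyers pay pb = 183.5 − 61 = 122.5; q' = -550.5 + 7.5·183.5 = 825.75.

Buyers pay €122.5; sellers receive €183.5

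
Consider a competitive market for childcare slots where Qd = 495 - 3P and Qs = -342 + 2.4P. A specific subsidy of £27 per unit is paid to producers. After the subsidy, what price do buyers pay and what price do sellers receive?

Buyers pay £143; sellers receive £170

Pre-subsidy: 495 - 3P = -342 + 2.4P gives P* = 155, Q* = 30.
With the subsidy, sellers receive Ps = Pb + 27 for each unit, where Pb is the price buyers pay.
Supply in terms of Pb becomes Qs = -342 + 2.4(Pb + 27) = -277.2 + 2.4Pb. Setting this equal to demand: 495 - 3Pb = -277.2 + 2.4Pb, so Pb = 143.
Sellers receive Ps = 143 + 27 = 170; Q' = 495 − 3·143 = 66.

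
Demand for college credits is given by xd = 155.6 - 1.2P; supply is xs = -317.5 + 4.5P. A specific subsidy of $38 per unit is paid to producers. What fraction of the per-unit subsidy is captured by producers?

Producer share = 4/19

Pre-subsidy: 155.6 - 1.2P = -317.5 + 4.5P gives P* = 83, x* = 56.
With the subsidy, sellers receive Ps = Pb + 38 for each unit, where Pb is the price buyers pay.
Supply in terms of Pb becomes xs = -317.5 + 4.5(Pb + 38) = -146.5 + 4.5Pb. Setting this equal to demand: 155.6 - 1.2Pb = -146.5 + 4.5Pb, so Pb = 53.
Sellers receive Ps = 53 + 38 = 91; x' = 155.6 − 1.2·53 = 92.
Buyers' price falls by P* − Pb = 83 − 53 = 30; sellers' price rises by Ps − P* = 91 − 83 = 8.
So producers capture 8/38 = 4/19 of each unit of subsidy.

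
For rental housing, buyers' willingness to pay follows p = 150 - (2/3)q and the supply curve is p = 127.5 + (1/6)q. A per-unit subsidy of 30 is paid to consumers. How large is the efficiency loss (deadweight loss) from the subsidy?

Deadweight loss = 540

Pre-subsidy: 150 - (2/3)q = 127.5 + (1/6)q gives q* = 27 and p* = 132.
With the rebate, buyers effectively pay pb = ps − 30, where ps is the price sellers receive.
On the curves, pb = 150 - (2/3)q and ps = 127.5 + (1/6)q; the wedge ps − pb = 30 gives 127.5 + (1/6)q − (150 - (2/3)q) = 30, so q' = 63.
Then pb = 150 − (2/3)·63 = 108 and ps = 127.5 + (1/6)·63 = 138.
The subsidy expands output by 63 − 27 = 36 past the efficient level; on those units the gap between marginal cost and willingness to pay runs from 0 up to 30.
DWL = ½ × 30 × 36 = 540.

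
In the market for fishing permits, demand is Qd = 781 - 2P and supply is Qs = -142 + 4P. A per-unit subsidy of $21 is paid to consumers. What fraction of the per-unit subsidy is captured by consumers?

Consumer share = 2/3

Pre-subsidy: 781 - 2P = -142 + 4P gives P* = 923/6, Q* = 1420/3.
With the rebate, buyers effectively pay Pb = Ps − 21, where Ps is the price sellers receive.
Demand in terms of Ps becomes Qd = 781 − 2(Ps − 21) = 823 - 2Ps. Setting this equal to supply: 823 - 2Ps = -142 + 4Ps, so Ps = 965/6.
Buyers pay Pb = 965/6 − 21 = 839/6; Q' = -142 + 4·(965/6) = 1504/3.
Buyers' price falls by P* − Pb = 923/6 − 839/6 = 14; sellers' price rises by Ps − P* = 965/6 − 923/6 = 7.
So consumers capture 14/21 = 2/3 of each unit of subsidy.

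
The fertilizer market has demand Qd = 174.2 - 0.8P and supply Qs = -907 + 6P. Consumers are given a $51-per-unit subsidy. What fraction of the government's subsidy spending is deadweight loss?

DWL / government spending = 18/83

Pre-subsidy: 174.2 - 0.8P = -907 + 6P gives P* = 159, Q* = 47.
With the rebate, buyers effectively pay Pb = Ps − 51, where Ps is the price sellers receive.
Demand in terms of Ps becomes Qd = 174.2 − 0.8(Ps − 51) = 215 - 0.8Ps. Setting this equal to supply: 215 - 0.8Ps = -907 + 6Ps, so Ps = 165.
Buyers pay Pb = 165 − 51 = 114; Q' = -907 + 6·165 = 83.
ΔCS = ½(47 + 83)(159 − 114) = 2925; ΔPS = ½(47 + 83)(165 − 159) = 390.
Government spending = 51 × 83 = 4233.
DWL = ½ × 51 × (83 − 47) = 918; fraction = 918 / 4233 = 18/83.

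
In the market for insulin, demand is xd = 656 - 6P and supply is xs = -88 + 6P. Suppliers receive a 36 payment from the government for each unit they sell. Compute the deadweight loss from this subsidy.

Pre-subsidy: 656 - 6P = -88 + 6P gives P* = 62, x* = 284.
With the subsidy, sellers receive Ps = Pb + 36 for each unit, where Pb is the price buyers pay.
Supply in terms of Pb becomes xs = -88 + 6(Pb + 36) = 128 + 6Pb. Setting this equal to demand: 656 - 6Pb = 128 + 6Pb, so Pb = 44.
Sellers receive Ps = 44 + 36 = 80; x' = 656 − 6·44 = 392.
The subsidy expands output by 392 − 284 = 108 past the efficient level; on those units the gap between marginal cost and willingness to pay runs from 0 up to 36.
DWL = ½ × 36 × 108 = 1944.

Deadweight loss = 1944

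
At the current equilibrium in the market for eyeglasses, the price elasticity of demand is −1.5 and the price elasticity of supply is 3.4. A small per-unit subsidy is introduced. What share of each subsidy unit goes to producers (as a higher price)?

For a small subsidy around the equilibrium, the benefit split depends on the relative slopes, which at a point are proportional to the elasticities.
Buyer share = εs/(εs + |εd|) = 3.4/(3.4 + 1.5) = 34/49; seller share = |εd|/(εs + |εd|) = 15/49.
So producers capture 15/49 of the subsidy.

Producer share = 15/49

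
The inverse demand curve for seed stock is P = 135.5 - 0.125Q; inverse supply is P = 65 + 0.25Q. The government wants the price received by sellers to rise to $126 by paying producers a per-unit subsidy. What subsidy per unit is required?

Required subsidy s = $21 per unit

At a seller price of 126, quantity supplied is -260 + 4·126 = 244.
Buyers absorb 244 only when they pay Pb = 135.5 − 0.125·244 = 105.
s = Ps − Pb = 126 − 105 = 21.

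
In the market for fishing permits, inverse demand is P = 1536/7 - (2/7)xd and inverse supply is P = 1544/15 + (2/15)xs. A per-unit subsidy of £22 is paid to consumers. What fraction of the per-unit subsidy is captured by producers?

Producer share = 7/22

Pre-subsidy: 1536/7 - (2/7)x = 1544/15 + (2/15)x gives x* = 278 and P* = 140.
With the rebate, buyers effectively pay Pb = Ps − 22, where Ps is the price sellers receive.
On the curves, Pb = 1536/7 - (2/7)x and Ps = 1544/15 + (2/15)x; the wedge Ps − Pb = 22 gives 1544/15 + (2/15)x − (1536/7 - (2/7)x) = 22, so x' = 330.5.
Then Pb = 1536/7 − (2/7)·330.5 = 125 and Ps = 1544/15 + (2/15)·330.5 = 147.
Buyers' price falls by P* − Pb = 140 − 125 = 15; sellers' price rises by Ps − P* = 147 − 140 = 7.
So producers capture 7/22 = 7/22 of each unit of subsidy.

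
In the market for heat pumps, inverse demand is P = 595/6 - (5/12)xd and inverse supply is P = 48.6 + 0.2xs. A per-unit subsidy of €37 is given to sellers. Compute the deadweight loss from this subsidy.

Deadweight loss = €1110

Pre-subsidy: 595/6 - (5/12)x = 48.6 + 0.2x gives x* = 82 and P* = 65.
With the subsidy, sellers receive Ps = Pb + 37 for each unit, where Pb is the price buyers pay.
On the curves, Pb = 595/6 - (5/12)x and Ps = 48.6 + 0.2x; the wedge Ps − Pb = 37 gives 48.6 + 0.2x − (595/6 - (5/12)x) = 37, so x' = 142.
Then Pb = 595/6 − (5/12)·142 = 40 and Ps = 48.6 + 0.2·142 = 77.
The subsidy expands output by 142 − 82 = 60 past the efficient level; on those units the gap between marginal cost and willingness to pay runs from 0 up to 37.
DWL = ½ × 37 × 60 = 1110.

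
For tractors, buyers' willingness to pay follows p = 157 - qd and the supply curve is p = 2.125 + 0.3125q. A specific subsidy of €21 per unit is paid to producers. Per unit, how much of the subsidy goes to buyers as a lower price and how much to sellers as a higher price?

Pre-subsidy: 157 - q = 2.125 + 0.3125q gives q* = 118 and p* = 39.
With the subsidy, sellers receive ps = pb + 21 for each unit, where pb is the price buyers pay.
On the curves, pb = 157 - q and ps = 2.125 + 0.3125q; the wedge ps − pb = 21 gives 2.125 + 0.3125q − (157 - q) = 21, so q' = 134.
Then pb = 157 − 1·134 = 23 and ps = 2.125 + 0.3125·134 = 44.
Buyers' price falls by p* − pb = 39 − 23 = 16; sellers' price rises by ps − p* = 44 − 39 = 5.

Buyers gain €16 per unit; sellers gain €5 per unit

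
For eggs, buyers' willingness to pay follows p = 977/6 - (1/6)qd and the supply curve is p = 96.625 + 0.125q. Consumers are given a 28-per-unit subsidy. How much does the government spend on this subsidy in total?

Pre-subsidy: 977/6 - (1/6)q = 96.625 + 0.125q gives q* = 227 and p* = 125.
With the rebate, buyers effectively pay pb = ps − 28, where ps is the price sellers receive.
On the curves, pb = 977/6 - (1/6)q and ps = 96.625 + 0.125q; the wedge ps − pb = 28 gives 96.625 + 0.125q − (977/6 - (1/6)q) = 28, so q' = 323.
Then pb = 977/6 − (1/6)·323 = 109 and ps = 96.625 + 0.125·323 = 137.
Government outlay = subsidy × quantity = 28 × 323 = 9044.

Government cost = 9044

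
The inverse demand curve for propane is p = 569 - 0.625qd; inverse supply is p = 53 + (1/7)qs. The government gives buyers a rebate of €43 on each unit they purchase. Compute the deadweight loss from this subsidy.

Pre-subsidy: 569 - 0.625q = 53 + (1/7)q gives q* = 672 and p* = 149.
With the rebate, buyers effectively pay pb = ps − 43, where ps is the price sellers receive.
On the curves, pb = 569 - 0.625q and ps = 53 + (1/7)q; the wedge ps − pb = 43 gives 53 + (1/7)q − (569 - 0.625q) = 43, so q' = 728.
Then pb = 569 − 0.625·728 = 114 and ps = 53 + (1/7)·728 = 157.
The subsidy expands output by 728 − 672 = 56 past the efficient level; on those units the gap between marginal cost and willingness to pay runs from 0 up to 43.
DWL = ½ × 43 × 56 = 1204.

Deadweight loss = €1204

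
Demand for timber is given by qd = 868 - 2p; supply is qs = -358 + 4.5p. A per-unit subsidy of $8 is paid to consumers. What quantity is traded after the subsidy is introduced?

q' = 6524/13

Pre-subsidy: 868 - 2p = -358 + 4.5p gives p* = 2452/13, q* = 6380/13.
With the rebate, buyers effectively pay pb = ps − 8, where ps is the price sellers receive.
Demand in terms of ps becomes qd = 868 − 2(ps − 8) = 884 - 2ps. Setting this equal to supply: 884 - 2ps = -358 + 4.5ps, so ps = 2484/13.
Buyers pay pb = 2484/13 − 8 = 2380/13; q' = -358 + 4.5·(2484/13) = 6524/13.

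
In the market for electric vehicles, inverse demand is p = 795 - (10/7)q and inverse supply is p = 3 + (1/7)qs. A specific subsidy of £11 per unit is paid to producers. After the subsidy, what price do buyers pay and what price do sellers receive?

Buyers pay £65; sellers receive £76

Pre-subsidy: 795 - (10/7)q = 3 + (1/7)q gives q* = 504 and p* = 75.
With the subsidy, sellers receive ps = pb + 11 for each unit, where pb is the price buyers pay.
On the curves, pb = 795 - (10/7)q and ps = 3 + (1/7)q; the wedge ps − pb = 11 gives 3 + (1/7)q − (795 - (10/7)q) = 11, so q' = 511.
Then pb = 795 − (10/7)·511 = 65 and ps = 3 + (1/7)·511 = 76.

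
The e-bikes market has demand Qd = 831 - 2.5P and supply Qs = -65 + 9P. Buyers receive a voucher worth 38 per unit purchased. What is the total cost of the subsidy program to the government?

Pre-subsidy: 831 - 2.5P = -65 + 9P gives P* = 1792/23, Q* = 14633/23.
With the rebate, buyers effectively pay Pb = Ps − 38, where Ps is the price sellers receive.
Demand in terms of Ps becomes Qd = 831 − 2.5(Ps − 38) = 926 - 2.5Ps. Setting this equal to supply: 926 - 2.5Ps = -65 + 9Ps, so Ps = 1982/23.
Buyers pay Pb = 1982/23 − 38 = 1108/23; Q' = -65 + 9·(1982/23) = 16343/23.
Government outlay = subsidy × quantity = 38 × 16343/23 = 621034/23.

Government cost = 621034/23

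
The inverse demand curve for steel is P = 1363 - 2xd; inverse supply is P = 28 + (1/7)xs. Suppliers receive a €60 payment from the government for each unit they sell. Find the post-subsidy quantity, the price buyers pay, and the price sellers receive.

x' = 651; buyers pay €61; sellers receive €121

Pre-subsidy: 1363 - 2x = 28 + (1/7)x gives x* = 623 and P* = 117.
With the subsidy, sellers receive Ps = Pb + 60 for each unit, where Pb is the price buyers pay.
On the curves, Pb = 1363 - 2x and Ps = 28 + (1/7)x; the wedge Ps − Pb = 60 gives 28 + (1/7)x − (1363 - 2x) = 60, so x' = 651.
Then Pb = 1363 − 2·651 = 61 and Ps = 28 + (1/7)·651 = 121.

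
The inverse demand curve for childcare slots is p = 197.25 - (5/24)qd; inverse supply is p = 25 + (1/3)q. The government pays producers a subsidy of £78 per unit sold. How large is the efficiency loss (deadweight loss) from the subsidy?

Deadweight loss = £5616

Pre-subsidy: 197.25 - (5/24)q = 25 + (1/3)q gives q* = 318 and p* = 131.
With the subsidy, sellers receive ps = pb + 78 for each unit, where pb is the price buyers pay.
On the curves, pb = 197.25 - (5/24)q and ps = 25 + (1/3)q; the wedge ps − pb = 78 gives 25 + (1/3)q − (197.25 - (5/24)q) = 78, so q' = 462.
Then pb = 197.25 − (5/24)·462 = 101 and ps = 25 + (1/3)·462 = 179.
The subsidy expands output by 462 − 318 = 144 past the efficient level; on those units the gap between marginal cost and willingness to pay runs from 0 up to 78.
DWL = ½ × 78 × 144 = 5616.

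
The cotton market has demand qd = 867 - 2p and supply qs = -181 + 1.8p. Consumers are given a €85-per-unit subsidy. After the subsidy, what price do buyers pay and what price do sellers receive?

Pre-subsidy: 867 - 2p = -181 + 1.8p gives p* = 5240/19, q* = 5993/19.
With the rebate, buyers effectively pay pb = ps − 85, where ps is the price sellers receive.
Demand in terms of ps becomes qd = 867 − 2(ps − 85) = 1037 - 2ps. Setting this equal to supply: 1037 - 2ps = -181 + 1.8ps, so ps = 6090/19.
Buyers pay pb = 6090/19 − 85 = 4475/19; q' = -181 + 1.8·(6090/19) = 7523/19.

Buyers pay 4475/19; sellers receive 6090/19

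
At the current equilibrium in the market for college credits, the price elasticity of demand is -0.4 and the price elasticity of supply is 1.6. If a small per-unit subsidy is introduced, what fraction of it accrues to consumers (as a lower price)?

For a small subsidy around the equilibrium, the benefit split depends on the relative slopes, which at a point are proportional to the elasticities.
Buyer share = εs/(εs + |εd|) = 1.6/(1.6 + 0.4) = 0.8; seller share = |εd|/(εs + |εd|) = 0.2.

Consumer share = 0.8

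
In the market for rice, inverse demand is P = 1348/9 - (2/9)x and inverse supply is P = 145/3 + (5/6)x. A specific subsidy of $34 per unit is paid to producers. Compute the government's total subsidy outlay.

Government cost = 82892/19

Pre-subsidy: 1348/9 - (2/9)x = 145/3 + (5/6)x gives x* = 1826/19 and P* = 2440/19.
With the subsidy, sellers receive Ps = Pb + 34 for each unit, where Pb is the price buyers pay.
On the curves, Pb = 1348/9 - (2/9)x and Ps = 145/3 + (5/6)x; the wedge Ps − Pb = 34 gives 145/3 + (5/6)x − (1348/9 - (2/9)x) = 34, so x' = 2438/19.
Then Pb = 1348/9 − (2/9)·(2438/19) = 2304/19 and Ps = 145/3 + (5/6)·(2438/19) = 2950/19.
Government outlay = subsidy × quantity = 34 × 2438/19 = 82892/19.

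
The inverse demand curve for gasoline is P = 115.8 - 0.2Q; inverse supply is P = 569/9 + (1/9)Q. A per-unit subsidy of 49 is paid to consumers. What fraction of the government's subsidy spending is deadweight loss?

Pre-subsidy: 115.8 - 0.2Q = 569/9 + (1/9)Q gives Q* = 169 and P* = 82.
With the rebate, buyers effectively pay Pb = Ps − 49, where Ps is the price sellers receive.
On the curves, Pb = 115.8 - 0.2Q and Ps = 569/9 + (1/9)Q; the wedge Ps − Pb = 49 gives 569/9 + (1/9)Q − (115.8 - 0.2Q) = 49, so Q' = 326.5.
Then Pb = 115.8 − 0.2·326.5 = 50.5 and Ps = 569/9 + (1/9)·326.5 = 99.5.
ΔCS = ½(169 + 326.5)(82 − 50.5) = 7804.125; ΔPS = ½(169 + 326.5)(99.5 − 82) = 4335.625.
Government spending = 49 × 326.5 = 15998.5.
DWL = ½ × 49 × (326.5 − 169) = 3858.75; fraction = 3858.75 / 15998.5 = 315/1306.

DWL / government spending = 315/1306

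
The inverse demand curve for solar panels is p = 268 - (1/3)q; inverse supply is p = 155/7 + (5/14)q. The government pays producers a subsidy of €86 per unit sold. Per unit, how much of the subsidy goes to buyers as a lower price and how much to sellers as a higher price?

Buyers gain 1204/29 per unit; sellers gain 1290/29 per unit

Pre-subsidy: 268 - (1/3)q = 155/7 + (5/14)q gives q* = 10326/29 and p* = 4330/29.
With the subsidy, sellers receive ps = pb + 86 for each unit, where pb is the price buyers pay.
On the curves, pb = 268 - (1/3)q and ps = 155/7 + (5/14)q; the wedge ps − pb = 86 gives 155/7 + (5/14)q − (268 - (1/3)q) = 86, so q' = 13938/29.
Then pb = 268 − (1/3)·(13938/29) = 3126/29 and ps = 155/7 + (5/14)·(13938/29) = 5620/29.
Buyers' price falls by p* − pb = 4330/29 − 3126/29 = 1204/29; sellers' price rises by ps − p* = 5620/29 − 4330/29 = 1290/29.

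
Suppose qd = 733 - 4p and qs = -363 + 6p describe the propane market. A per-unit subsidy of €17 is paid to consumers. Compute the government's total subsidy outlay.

Pre-subsidy: 733 - 4p = -363 + 6p gives p* = 109.6, q* = 294.6.
With the rebate, buyers effectively pay pb = ps − 17, where ps is the price sellers receive.
Demand in terms of ps becomes qd = 733 − 4(ps − 17) = 801 - 4ps. Setting this equal to supply: 801 - 4ps = -363 + 6ps, so ps = 116.4.
Buyers pay pb = 116.4 − 17 = 99.4; q' = -363 + 6·116.4 = 335.4.
Government outlay = subsidy × quantity = 17 × 335.4 = 5701.8.

Government cost = €5701.8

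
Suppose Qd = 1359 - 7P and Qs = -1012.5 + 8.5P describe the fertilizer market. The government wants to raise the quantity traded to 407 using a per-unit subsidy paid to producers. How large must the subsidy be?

At Q = 407, invert demand for the buyer price: Pb = (1359 − 407)/7 = 136; invert supply for the seller price: Ps = (407 − (-1012.5))/8.5 = 167.
The subsidy must fill the gap: s = Ps − Pb = 167 − 136 = 31.

Required subsidy s = 31 per unit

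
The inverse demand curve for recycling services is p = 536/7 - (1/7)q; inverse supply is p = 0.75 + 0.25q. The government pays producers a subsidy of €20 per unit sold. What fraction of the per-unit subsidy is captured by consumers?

Consumer share = 4/11

Pre-subsidy: 536/7 - (1/7)q = 0.75 + 0.25q gives q* = 193 and p* = 49.
With the subsidy, sellers receive ps = pb + 20 for each unit, where pb is the price buyers pay.
On the curves, pb = 536/7 - (1/7)q and ps = 0.75 + 0.25q; the wedge ps − pb = 20 gives 0.75 + 0.25q − (536/7 - (1/7)q) = 20, so q' = 2683/11.
Then pb = 536/7 − (1/7)·(2683/11) = 459/11 and ps = 0.75 + 0.25·(2683/11) = 679/11.
Buyers' price falls by p* − pb = 49 − 459/11 = 80/11; sellers' price rises by ps − p* = 679/11 − 49 = 140/11.
So consumers capture (80/11)/20 = 4/11 of each unit of subsidy.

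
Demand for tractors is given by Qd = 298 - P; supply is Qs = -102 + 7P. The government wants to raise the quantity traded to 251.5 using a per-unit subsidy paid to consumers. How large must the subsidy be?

At Q = 251.5, invert demand for the buyer price: Pb = (298 − 251.5)/1 = 46.5; invert supply for the seller price: Ps = (251.5 − (-102))/7 = 50.5.
The subsidy must fill the gap: s = Ps − Pb = 50.5 − 46.5 = 4.

Required subsidy s = 4 per unit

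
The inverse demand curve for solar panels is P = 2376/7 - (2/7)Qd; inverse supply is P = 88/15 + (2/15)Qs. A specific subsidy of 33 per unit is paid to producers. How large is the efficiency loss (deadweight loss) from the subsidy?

Deadweight loss = 1299.375

Pre-subsidy: 2376/7 - (2/7)Q = 88/15 + (2/15)Q gives Q* = 796 and P* = 112.
With the subsidy, sellers receive Ps = Pb + 33 for each unit, where Pb is the price buyers pay.
On the curves, Pb = 2376/7 - (2/7)Q and Ps = 88/15 + (2/15)Q; the wedge Ps − Pb = 33 gives 88/15 + (2/15)Q − (2376/7 - (2/7)Q) = 33, so Q' = 874.75.
Then Pb = 2376/7 − (2/7)·874.75 = 89.5 and Ps = 88/15 + (2/15)·874.75 = 122.5.
The subsidy expands output by 874.75 − 796 = 78.75 past the efficient level; on those units the gap between marginal cost and willingness to pay runs from 0 up to 33.
DWL = ½ × 33 × 78.75 = 1299.375.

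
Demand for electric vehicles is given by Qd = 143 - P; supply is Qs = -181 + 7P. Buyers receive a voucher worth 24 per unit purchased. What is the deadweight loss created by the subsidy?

Deadweight loss = 252

Pre-subsidy: 143 - P = -181 + 7P gives P* = 40.5, Q* = 102.5.
With the rebate, buyers effectively pay Pb = Ps − 24, where Ps is the price sellers receive.
Demand in terms of Ps becomes Qd = 143 − 1(Ps − 24) = 167 - Ps. Setting this equal to supply: 167 - Ps = -181 + 7Ps, so Ps = 43.5.
Buyers pay Pb = 43.5 − 24 = 19.5; Q' = -181 + 7·43.5 = 123.5.
The subsidy expands output by 123.5 − 102.5 = 21 past the efficient level; on those units the gap between marginal cost and willingness to pay runs from 0 up to 24.
DWL = ½ × 24 × 21 = 252.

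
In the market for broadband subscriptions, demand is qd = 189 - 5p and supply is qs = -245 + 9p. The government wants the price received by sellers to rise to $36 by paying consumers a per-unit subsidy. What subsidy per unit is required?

Required subsidy s = $14 per unit

At a seller price of 36, quantity supplied is -245 + 9·36 = 79.
Buyers absorb 79 only when they pay pb with 189 − 5·pb = 79, i.e. pb = 22.
s = ps − pb = 36 − 22 = 14.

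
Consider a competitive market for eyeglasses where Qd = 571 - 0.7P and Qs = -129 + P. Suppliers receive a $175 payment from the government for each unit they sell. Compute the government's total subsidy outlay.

Government cost = 1055600/17

Pre-subsidy: 571 - 0.7P = -129 + P gives P* = 7000/17, Q* = 4807/17.
With the subsidy, sellers receive Ps = Pb + 175 for each unit, where Pb is the price buyers pay.
Supply in terms of Pb becomes Qs = -129 + 1(Pb + 175) = 46 + Pb. Setting this equal to demand: 571 - 0.7Pb = 46 + Pb, so Pb = 5250/17.
Sellers receive Ps = 5250/17 + 175 = 8225/17; Q' = 571 − 0.7·(5250/17) = 6032/17.
Government outlay = subsidy × quantity = 175 × 6032/17 = 1055600/17.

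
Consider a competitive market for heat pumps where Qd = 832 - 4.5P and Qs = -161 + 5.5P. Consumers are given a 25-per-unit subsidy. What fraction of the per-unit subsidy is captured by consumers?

Pre-subsidy: 832 - 4.5P = -161 + 5.5P gives P* = 99.3, Q* = 385.15.
With the rebate, buyers effectively pay Pb = Ps − 25, where Ps is the price sellers receive.
Demand in terms of Ps becomes Qd = 832 − 4.5(Ps − 25) = 944.5 - 4.5Ps. Setting this equal to supply: 944.5 - 4.5Ps = -161 + 5.5Ps, so Ps = 110.55.
Buyers pay Pb = 110.55 − 25 = 85.55; Q' = -161 + 5.5·110.55 = 447.025.
Buyers' price falls by P* − Pb = 99.3 − 85.55 = 13.75; sellers' price rises by Ps − P* = 110.55 − 99.3 = 11.25.
So consumers capture 13.75/25 = 0.55 of each unit of subsidy.

Consumer share = 0.55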